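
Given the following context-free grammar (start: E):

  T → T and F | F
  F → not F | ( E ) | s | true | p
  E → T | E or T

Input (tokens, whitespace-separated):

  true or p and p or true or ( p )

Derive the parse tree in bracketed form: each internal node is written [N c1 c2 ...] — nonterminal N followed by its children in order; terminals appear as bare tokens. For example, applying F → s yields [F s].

E
E or T
E or T or T
E or T or T or T
T or T or T or T
F or T or T or T
true or T or T or T
true or T and F or T or T
true or F and F or T or T
true or p and F or T or T
true or p and p or T or T
true or p and p or F or T
true or p and p or true or T
true or p and p or true or F
true or p and p or true or ( E )
true or p and p or true or ( T )
true or p and p or true or ( F )
true or p and p or true or ( p )

[E [E [E [E [T [F true]]] or [T [T [F p]] and [F p]]] or [T [F true]]] or [T [F ( [E [T [F p]]] )]]]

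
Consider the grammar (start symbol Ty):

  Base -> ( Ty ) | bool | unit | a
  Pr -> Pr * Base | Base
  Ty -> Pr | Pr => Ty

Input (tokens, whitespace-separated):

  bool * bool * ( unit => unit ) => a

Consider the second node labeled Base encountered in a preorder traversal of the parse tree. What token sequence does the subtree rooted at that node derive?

[Ty [Pr [Pr [Pr [Base bool]] * [Base bool]] * [Base ( [Ty [Pr [Base unit]] => [Ty [Pr [Base unit]]]] )]] => [Ty [Pr [Base a]]]]

bool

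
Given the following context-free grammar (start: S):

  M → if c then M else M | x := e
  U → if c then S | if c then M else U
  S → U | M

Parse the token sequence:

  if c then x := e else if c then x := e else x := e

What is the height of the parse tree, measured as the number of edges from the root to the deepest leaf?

4

[S [M if c then [M x := e] else [M if c then [M x := e] else [M x := e]]]]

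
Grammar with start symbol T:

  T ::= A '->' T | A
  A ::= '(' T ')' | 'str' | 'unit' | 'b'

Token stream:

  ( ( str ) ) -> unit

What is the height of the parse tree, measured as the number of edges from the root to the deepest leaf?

6

[T [A ( [T [A ( [T [A str]] )]] )] -> [T [A unit]]]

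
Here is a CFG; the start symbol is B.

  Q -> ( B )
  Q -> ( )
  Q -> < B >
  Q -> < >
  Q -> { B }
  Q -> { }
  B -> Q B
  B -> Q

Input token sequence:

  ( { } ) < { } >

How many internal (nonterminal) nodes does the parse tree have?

[B [Q ( [B [Q { }]] )] [B [Q < [B [Q { }]] >]]]

8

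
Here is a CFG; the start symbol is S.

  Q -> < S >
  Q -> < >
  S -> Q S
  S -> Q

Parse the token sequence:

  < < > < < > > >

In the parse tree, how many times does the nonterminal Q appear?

4

[S [Q < [S [Q < >] [S [Q < [S [Q < >]] >]]] >]]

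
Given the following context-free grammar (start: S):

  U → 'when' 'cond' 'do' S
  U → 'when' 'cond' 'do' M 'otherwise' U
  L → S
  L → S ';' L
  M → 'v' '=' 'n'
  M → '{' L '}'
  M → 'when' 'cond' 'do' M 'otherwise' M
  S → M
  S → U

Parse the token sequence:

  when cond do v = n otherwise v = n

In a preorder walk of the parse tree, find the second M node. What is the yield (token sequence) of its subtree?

v = n

[S [M when cond do [M v = n] otherwise [M v = n]]]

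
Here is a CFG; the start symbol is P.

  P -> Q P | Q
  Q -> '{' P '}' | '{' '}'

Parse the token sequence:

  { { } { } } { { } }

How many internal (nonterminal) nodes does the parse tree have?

[P [Q { [P [Q { }] [P [Q { }]]] }] [P [Q { [P [Q { }]] }]]]

10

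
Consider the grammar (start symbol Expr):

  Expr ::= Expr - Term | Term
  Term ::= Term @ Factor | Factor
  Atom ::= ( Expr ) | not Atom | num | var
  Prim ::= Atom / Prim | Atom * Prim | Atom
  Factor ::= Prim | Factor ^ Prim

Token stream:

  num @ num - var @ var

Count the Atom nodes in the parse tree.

4

[Expr [Expr [Term [Term [Factor [Prim [Atom num]]]] @ [Factor [Prim [Atom num]]]]] - [Term [Term [Factor [Prim [Atom var]]]] @ [Factor [Prim [Atom var]]]]]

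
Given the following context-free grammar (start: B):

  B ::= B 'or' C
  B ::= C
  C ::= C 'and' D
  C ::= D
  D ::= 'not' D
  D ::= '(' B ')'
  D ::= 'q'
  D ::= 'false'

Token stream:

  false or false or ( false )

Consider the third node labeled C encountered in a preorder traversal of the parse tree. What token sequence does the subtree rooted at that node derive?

( false )

[B [B [B [C [D false]]] or [C [D false]]] or [C [D ( [B [C [D false]]] )]]]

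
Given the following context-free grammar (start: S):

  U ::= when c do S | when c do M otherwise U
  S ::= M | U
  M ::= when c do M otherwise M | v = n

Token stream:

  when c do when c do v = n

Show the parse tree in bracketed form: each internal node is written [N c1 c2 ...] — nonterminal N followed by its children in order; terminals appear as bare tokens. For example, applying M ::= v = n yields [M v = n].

[S [U when c do [S [U when c do [S [M v = n]]]]]]

S
U
when c do S
when c do U
when c do when c do S
when c do when c do M
when c do when c do v = n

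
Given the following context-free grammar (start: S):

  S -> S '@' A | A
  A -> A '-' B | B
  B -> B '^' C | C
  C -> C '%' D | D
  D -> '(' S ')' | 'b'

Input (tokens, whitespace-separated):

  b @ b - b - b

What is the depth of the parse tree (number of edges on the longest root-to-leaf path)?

[S [S [A [B [C [D b]]]]] @ [A [A [A [B [C [D b]]]] - [B [C [D b]]]] - [B [C [D b]]]]]

7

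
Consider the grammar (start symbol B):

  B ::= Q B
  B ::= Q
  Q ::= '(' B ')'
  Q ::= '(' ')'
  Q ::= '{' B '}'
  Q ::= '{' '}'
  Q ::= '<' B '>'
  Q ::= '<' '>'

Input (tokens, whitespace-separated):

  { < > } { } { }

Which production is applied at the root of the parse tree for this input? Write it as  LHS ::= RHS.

[B [Q { [B [Q < >]] }] [B [Q { }] [B [Q { }]]]]

B ::= Q B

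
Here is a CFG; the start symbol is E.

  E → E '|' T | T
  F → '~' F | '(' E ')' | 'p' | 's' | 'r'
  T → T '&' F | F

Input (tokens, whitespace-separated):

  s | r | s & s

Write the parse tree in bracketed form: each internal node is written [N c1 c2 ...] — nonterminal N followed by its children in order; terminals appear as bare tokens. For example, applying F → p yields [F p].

E
E | T
E | T | T
T | T | T
F | T | T
s | T | T
s | F | T
s | r | T
s | r | T & F
s | r | F & F
s | r | s & F
s | r | s & s

[E [E [E [T [F s]]] | [T [F r]]] | [T [T [F s]] & [F s]]]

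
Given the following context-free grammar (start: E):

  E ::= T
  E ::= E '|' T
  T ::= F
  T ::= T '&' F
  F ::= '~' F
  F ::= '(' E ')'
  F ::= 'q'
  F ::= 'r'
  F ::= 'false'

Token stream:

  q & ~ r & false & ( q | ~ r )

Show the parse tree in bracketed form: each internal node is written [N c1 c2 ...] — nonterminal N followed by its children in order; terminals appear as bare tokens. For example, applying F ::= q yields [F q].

E
T
T & F
T & F & F
T & F & F & F
F & F & F & F
q & F & F & F
q & ~ F & F & F
q & ~ r & F & F
q & ~ r & false & F
q & ~ r & false & ( E )
q & ~ r & false & ( E | T )
q & ~ r & false & ( T | T )
q & ~ r & false & ( F | T )
q & ~ r & false & ( q | T )
q & ~ r & false & ( q | F )
q & ~ r & false & ( q | ~ F )
q & ~ r & false & ( q | ~ r )

[E [T [T [T [T [F q]] & [F ~ [F r]]] & [F false]] & [F ( [E [E [T [F q]]] | [T [F ~ [F r]]]] )]]]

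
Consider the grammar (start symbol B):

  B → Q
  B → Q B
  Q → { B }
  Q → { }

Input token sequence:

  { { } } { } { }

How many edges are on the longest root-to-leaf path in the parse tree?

4

[B [Q { [B [Q { }]] }] [B [Q { }] [B [Q { }]]]]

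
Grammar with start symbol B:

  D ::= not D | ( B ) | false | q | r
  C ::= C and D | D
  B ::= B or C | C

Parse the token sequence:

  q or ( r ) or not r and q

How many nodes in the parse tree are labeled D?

6

[B [B [B [C [D q]]] or [C [D ( [B [C [D r]]] )]]] or [C [C [D not [D r]]] and [D q]]]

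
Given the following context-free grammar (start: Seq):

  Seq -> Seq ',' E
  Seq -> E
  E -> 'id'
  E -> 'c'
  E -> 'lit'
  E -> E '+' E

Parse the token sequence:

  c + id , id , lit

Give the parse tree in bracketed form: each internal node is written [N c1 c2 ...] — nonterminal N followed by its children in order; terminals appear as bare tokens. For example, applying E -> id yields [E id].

[Seq [Seq [Seq [E [E c] + [E id]]] , [E id]] , [E lit]]

Seq
Seq , E
Seq , E , E
E , E , E
E + E , E , E
c + E , E , E
c + id , E , E
c + id , id , E
c + id , id , lit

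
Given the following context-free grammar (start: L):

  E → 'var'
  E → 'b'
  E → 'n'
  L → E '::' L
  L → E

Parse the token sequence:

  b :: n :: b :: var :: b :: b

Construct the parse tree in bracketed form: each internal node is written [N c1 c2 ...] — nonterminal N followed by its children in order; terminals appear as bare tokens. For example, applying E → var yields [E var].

L
E :: L
b :: L
b :: E :: L
b :: n :: L
b :: n :: E :: L
b :: n :: b :: L
b :: n :: b :: E :: L
b :: n :: b :: var :: L
b :: n :: b :: var :: E :: L
b :: n :: b :: var :: b :: L
b :: n :: b :: var :: b :: E
b :: n :: b :: var :: b :: b

[L [E b] :: [L [E n] :: [L [E b] :: [L [E var] :: [L [E b] :: [L [E b]]]]]]]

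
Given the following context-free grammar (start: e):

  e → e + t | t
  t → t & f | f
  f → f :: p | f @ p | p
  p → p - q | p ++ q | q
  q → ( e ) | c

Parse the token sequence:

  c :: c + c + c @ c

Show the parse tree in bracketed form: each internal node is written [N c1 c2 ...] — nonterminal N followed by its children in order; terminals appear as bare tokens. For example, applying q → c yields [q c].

e
e + t
e + t + t
t + t + t
f + t + t
f :: p + t + t
p :: p + t + t
q :: p + t + t
c :: p + t + t
c :: q + t + t
c :: c + t + t
c :: c + f + t
c :: c + p + t
c :: c + q + t
c :: c + c + t
c :: c + c + f
c :: c + c + f @ p
c :: c + c + p @ p
c :: c + c + q @ p
c :: c + c + c @ p
c :: c + c + c @ q
c :: c + c + c @ c

[e [e [e [t [f [f [p [q c]]] :: [p [q c]]]]] + [t [f [p [q c]]]]] + [t [f [f [p [q c]]] @ [p [q c]]]]]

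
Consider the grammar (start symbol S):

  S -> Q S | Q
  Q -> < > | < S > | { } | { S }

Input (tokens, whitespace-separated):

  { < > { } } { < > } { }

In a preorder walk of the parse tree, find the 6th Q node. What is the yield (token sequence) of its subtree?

{ }

[S [Q { [S [Q < >] [S [Q { }]]] }] [S [Q { [S [Q < >]] }] [S [Q { }]]]]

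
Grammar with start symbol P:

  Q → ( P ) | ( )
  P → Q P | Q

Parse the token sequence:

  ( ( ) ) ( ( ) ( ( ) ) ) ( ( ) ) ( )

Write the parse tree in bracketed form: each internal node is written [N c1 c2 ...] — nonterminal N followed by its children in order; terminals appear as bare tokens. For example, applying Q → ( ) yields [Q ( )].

P
Q P
( P ) P
( Q ) P
( ( ) ) P
( ( ) ) Q P
( ( ) ) ( P ) P
( ( ) ) ( Q P ) P
( ( ) ) ( ( ) P ) P
( ( ) ) ( ( ) Q ) P
( ( ) ) ( ( ) ( P ) ) P
( ( ) ) ( ( ) ( Q ) ) P
( ( ) ) ( ( ) ( ( ) ) ) P
( ( ) ) ( ( ) ( ( ) ) ) Q P
( ( ) ) ( ( ) ( ( ) ) ) ( P ) P
( ( ) ) ( ( ) ( ( ) ) ) ( Q ) P
( ( ) ) ( ( ) ( ( ) ) ) ( ( ) ) P
( ( ) ) ( ( ) ( ( ) ) ) ( ( ) ) Q
( ( ) ) ( ( ) ( ( ) ) ) ( ( ) ) ( )

[P [Q ( [P [Q ( )]] )] [P [Q ( [P [Q ( )] [P [Q ( [P [Q ( )]] )]]] )] [P [Q ( [P [Q ( )]] )] [P [Q ( )]]]]]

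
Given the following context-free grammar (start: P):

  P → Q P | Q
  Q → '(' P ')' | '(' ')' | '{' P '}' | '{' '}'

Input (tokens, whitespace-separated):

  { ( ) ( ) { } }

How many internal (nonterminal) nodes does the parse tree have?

[P [Q { [P [Q ( )] [P [Q ( )] [P [Q { }]]]] }]]

8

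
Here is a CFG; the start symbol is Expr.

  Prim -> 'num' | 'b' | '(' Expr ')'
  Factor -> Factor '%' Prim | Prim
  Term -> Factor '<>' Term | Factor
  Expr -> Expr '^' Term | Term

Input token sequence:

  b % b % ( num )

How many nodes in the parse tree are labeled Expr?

2

[Expr [Term [Factor [Factor [Factor [Prim b]] % [Prim b]] % [Prim ( [Expr [Term [Factor [Prim num]]]] )]]]]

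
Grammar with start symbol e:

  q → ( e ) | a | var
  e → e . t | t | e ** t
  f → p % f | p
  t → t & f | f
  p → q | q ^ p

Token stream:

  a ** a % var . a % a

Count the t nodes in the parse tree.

3

[e [e [e [t [f [p [q a]]]]] ** [t [f [p [q a]] % [f [p [q var]]]]]] . [t [f [p [q a]] % [f [p [q a]]]]]]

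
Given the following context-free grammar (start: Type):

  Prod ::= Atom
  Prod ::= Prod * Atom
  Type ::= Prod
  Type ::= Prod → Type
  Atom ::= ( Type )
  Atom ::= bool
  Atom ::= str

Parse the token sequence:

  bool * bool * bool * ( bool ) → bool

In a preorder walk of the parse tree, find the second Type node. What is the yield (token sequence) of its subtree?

bool

[Type [Prod [Prod [Prod [Prod [Atom bool]] * [Atom bool]] * [Atom bool]] * [Atom ( [Type [Prod [Atom bool]]] )]] → [Type [Prod [Atom bool]]]]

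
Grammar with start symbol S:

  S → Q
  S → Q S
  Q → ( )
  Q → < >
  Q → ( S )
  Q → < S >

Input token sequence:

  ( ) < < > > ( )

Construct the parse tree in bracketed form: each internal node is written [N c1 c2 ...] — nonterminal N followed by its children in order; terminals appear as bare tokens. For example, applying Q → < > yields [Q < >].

S
Q S
( ) S
( ) Q S
( ) < S > S
( ) < Q > S
( ) < < > > S
( ) < < > > Q
( ) < < > > ( )

[S [Q ( )] [S [Q < [S [Q < >]] >] [S [Q ( )]]]]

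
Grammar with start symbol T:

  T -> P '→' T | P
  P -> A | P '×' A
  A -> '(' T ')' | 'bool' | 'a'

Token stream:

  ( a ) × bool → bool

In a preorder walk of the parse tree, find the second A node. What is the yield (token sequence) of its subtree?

a

[T [P [P [A ( [T [P [A a]]] )]] × [A bool]] → [T [P [A bool]]]]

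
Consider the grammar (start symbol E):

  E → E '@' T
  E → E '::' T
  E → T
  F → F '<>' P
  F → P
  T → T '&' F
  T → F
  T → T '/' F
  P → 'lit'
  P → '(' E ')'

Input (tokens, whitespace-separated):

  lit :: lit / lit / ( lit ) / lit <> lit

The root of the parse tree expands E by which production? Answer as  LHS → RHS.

[E [E [T [F [P lit]]]] :: [T [T [T [T [F [P lit]]] / [F [P lit]]] / [F [P ( [E [T [F [P lit]]]] )]]] / [F [F [P lit]] <> [P lit]]]]

E → E '::' T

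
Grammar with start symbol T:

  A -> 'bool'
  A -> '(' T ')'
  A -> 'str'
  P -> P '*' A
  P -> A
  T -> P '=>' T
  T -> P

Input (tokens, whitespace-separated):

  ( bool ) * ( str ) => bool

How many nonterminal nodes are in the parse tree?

14

[T [P [P [A ( [T [P [A bool]]] )]] * [A ( [T [P [A str]]] )]] => [T [P [A bool]]]]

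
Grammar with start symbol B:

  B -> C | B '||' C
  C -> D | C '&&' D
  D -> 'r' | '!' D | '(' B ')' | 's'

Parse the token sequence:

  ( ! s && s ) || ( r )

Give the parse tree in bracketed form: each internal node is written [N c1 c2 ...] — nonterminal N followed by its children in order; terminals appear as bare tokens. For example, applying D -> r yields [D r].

B
B || C
C || C
D || C
( B ) || C
( C ) || C
( C && D ) || C
( D && D ) || C
( ! D && D ) || C
( ! s && D ) || C
( ! s && s ) || C
( ! s && s ) || D
( ! s && s ) || ( B )
( ! s && s ) || ( C )
( ! s && s ) || ( D )
( ! s && s ) || ( r )

[B [B [C [D ( [B [C [C [D ! [D s]]] && [D s]]] )]]] || [C [D ( [B [C [D r]]] )]]]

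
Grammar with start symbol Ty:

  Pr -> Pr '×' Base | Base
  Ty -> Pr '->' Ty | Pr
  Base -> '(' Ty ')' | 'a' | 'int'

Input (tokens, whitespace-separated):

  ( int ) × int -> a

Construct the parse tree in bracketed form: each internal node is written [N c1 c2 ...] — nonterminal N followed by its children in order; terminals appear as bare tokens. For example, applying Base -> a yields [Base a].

Ty
Pr -> Ty
Pr × Base -> Ty
Base × Base -> Ty
( Ty ) × Base -> Ty
( Pr ) × Base -> Ty
( Base ) × Base -> Ty
( int ) × Base -> Ty
( int ) × int -> Ty
( int ) × int -> Pr
( int ) × int -> Base
( int ) × int -> a

[Ty [Pr [Pr [Base ( [Ty [Pr [Base int]]] )]] × [Base int]] -> [Ty [Pr [Base a]]]]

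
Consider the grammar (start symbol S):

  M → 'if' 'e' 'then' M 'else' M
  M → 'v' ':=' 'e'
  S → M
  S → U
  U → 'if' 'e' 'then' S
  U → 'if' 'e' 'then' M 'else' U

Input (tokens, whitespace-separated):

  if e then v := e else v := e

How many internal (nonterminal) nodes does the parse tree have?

[S [M if e then [M v := e] else [M v := e]]]

4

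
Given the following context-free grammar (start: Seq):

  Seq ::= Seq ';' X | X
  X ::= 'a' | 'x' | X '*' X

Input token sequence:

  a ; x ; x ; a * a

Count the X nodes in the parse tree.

[Seq [Seq [Seq [Seq [X a]] ; [X x]] ; [X x]] ; [X [X a] * [X a]]]

6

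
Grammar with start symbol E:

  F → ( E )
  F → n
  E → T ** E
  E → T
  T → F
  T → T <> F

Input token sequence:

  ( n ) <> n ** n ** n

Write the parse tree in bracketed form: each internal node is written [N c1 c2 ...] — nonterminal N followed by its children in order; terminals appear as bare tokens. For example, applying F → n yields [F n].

[E [T [T [F ( [E [T [F n]]] )]] <> [F n]] ** [E [T [F n]] ** [E [T [F n]]]]]

E
T ** E
T <> F ** E
F <> F ** E
( E ) <> F ** E
( T ) <> F ** E
( F ) <> F ** E
( n ) <> F ** E
( n ) <> n ** E
( n ) <> n ** T ** E
( n ) <> n ** F ** E
( n ) <> n ** n ** E
( n ) <> n ** n ** T
( n ) <> n ** n ** F
( n ) <> n ** n ** n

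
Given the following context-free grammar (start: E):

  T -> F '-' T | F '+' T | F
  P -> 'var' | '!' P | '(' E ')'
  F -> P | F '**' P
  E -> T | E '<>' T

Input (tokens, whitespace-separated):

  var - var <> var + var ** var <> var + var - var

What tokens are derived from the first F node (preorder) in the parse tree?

var

[E [E [E [T [F [P var]] - [T [F [P var]]]]] <> [T [F [P var]] + [T [F [F [P var]] ** [P var]]]]] <> [T [F [P var]] + [T [F [P var]] - [T [F [P var]]]]]]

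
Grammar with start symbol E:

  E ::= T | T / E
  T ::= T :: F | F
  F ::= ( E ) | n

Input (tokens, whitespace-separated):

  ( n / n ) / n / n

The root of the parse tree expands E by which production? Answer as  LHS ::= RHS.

E ::= T / E

[E [T [F ( [E [T [F n]] / [E [T [F n]]]] )]] / [E [T [F n]] / [E [T [F n]]]]]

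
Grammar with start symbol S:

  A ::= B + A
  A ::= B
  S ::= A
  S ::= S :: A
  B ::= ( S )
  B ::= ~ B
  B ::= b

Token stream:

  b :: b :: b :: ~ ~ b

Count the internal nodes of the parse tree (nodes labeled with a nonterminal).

[S [S [S [S [A [B b]]] :: [A [B b]]] :: [A [B b]]] :: [A [B ~ [B ~ [B b]]]]]

14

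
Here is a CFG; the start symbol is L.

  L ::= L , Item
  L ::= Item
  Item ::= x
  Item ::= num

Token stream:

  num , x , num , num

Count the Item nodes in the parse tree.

[L [L [L [L [Item num]] , [Item x]] , [Item num]] , [Item num]]

4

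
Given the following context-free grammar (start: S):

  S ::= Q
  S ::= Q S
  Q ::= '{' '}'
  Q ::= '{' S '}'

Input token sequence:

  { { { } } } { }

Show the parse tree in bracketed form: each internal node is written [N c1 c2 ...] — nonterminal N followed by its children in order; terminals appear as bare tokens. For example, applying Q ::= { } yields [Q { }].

S
Q S
{ S } S
{ Q } S
{ { S } } S
{ { Q } } S
{ { { } } } S
{ { { } } } Q
{ { { } } } { }

[S [Q { [S [Q { [S [Q { }]] }]] }] [S [Q { }]]]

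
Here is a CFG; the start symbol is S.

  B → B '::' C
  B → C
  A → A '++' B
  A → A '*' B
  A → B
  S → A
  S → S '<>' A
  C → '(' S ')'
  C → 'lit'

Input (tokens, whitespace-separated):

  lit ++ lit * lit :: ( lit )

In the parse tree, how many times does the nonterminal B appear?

5

[S [A [A [A [B [C lit]]] ++ [B [C lit]]] * [B [B [C lit]] :: [C ( [S [A [B [C lit]]]] )]]]]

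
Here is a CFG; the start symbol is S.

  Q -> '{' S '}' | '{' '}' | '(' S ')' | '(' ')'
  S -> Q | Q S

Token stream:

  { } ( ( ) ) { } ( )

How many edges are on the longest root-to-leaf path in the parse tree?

5

[S [Q { }] [S [Q ( [S [Q ( )]] )] [S [Q { }] [S [Q ( )]]]]]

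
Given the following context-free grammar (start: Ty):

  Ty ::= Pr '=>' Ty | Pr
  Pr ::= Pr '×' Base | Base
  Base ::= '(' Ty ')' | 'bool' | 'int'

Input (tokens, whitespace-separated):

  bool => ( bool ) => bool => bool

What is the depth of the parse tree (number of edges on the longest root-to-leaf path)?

7

[Ty [Pr [Base bool]] => [Ty [Pr [Base ( [Ty [Pr [Base bool]]] )]] => [Ty [Pr [Base bool]] => [Ty [Pr [Base bool]]]]]]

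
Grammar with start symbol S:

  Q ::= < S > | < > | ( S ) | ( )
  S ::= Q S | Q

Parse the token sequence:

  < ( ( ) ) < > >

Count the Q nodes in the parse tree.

[S [Q < [S [Q ( [S [Q ( )]] )] [S [Q < >]]] >]]

4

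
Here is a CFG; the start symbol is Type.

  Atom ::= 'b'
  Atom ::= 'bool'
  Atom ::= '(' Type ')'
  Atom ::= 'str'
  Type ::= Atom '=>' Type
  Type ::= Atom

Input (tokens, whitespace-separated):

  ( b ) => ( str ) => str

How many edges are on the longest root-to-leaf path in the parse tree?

[Type [Atom ( [Type [Atom b]] )] => [Type [Atom ( [Type [Atom str]] )] => [Type [Atom str]]]]

5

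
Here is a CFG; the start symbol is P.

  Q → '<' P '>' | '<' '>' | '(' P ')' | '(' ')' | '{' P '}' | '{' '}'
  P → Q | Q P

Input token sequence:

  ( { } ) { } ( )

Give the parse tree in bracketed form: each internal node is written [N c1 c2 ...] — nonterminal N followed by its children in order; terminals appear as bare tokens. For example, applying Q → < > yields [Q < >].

[P [Q ( [P [Q { }]] )] [P [Q { }] [P [Q ( )]]]]

P
Q P
( P ) P
( Q ) P
( { } ) P
( { } ) Q P
( { } ) { } P
( { } ) { } Q
( { } ) { } ( )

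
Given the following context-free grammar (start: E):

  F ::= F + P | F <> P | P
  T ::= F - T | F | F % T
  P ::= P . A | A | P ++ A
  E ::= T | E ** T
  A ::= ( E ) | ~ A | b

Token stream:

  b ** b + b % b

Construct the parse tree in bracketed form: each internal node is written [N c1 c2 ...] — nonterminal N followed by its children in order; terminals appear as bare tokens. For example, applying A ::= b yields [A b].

E
E ** T
T ** T
F ** T
P ** T
A ** T
b ** T
b ** F % T
b ** F + P % T
b ** P + P % T
b ** A + P % T
b ** b + P % T
b ** b + A % T
b ** b + b % T
b ** b + b % F
b ** b + b % P
b ** b + b % A
b ** b + b % b

[E [E [T [F [P [A b]]]]] ** [T [F [F [P [A b]]] + [P [A b]]] % [T [F [P [A b]]]]]]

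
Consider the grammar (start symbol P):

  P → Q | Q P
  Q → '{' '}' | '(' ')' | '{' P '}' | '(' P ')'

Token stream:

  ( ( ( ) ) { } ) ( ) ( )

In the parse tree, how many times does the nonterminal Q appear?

6

[P [Q ( [P [Q ( [P [Q ( )]] )] [P [Q { }]]] )] [P [Q ( )] [P [Q ( )]]]]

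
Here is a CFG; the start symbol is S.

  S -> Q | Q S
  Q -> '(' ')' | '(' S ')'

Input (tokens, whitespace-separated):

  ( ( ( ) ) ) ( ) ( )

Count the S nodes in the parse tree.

5

[S [Q ( [S [Q ( [S [Q ( )]] )]] )] [S [Q ( )] [S [Q ( )]]]]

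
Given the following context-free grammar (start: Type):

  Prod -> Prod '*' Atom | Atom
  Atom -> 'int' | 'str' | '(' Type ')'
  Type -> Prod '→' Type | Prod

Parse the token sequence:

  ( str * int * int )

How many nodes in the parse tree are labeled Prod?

4

[Type [Prod [Atom ( [Type [Prod [Prod [Prod [Atom str]] * [Atom int]] * [Atom int]]] )]]]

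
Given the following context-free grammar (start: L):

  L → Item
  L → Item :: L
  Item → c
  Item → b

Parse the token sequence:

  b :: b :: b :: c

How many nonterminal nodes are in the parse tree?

[L [Item b] :: [L [Item b] :: [L [Item b] :: [L [Item c]]]]]

8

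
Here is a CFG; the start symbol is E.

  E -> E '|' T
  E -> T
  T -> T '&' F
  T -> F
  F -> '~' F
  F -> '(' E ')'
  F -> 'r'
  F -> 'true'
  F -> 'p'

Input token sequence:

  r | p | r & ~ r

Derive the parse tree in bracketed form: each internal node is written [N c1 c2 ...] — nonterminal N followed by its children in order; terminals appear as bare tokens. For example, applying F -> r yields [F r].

E
E | T
E | T | T
T | T | T
F | T | T
r | T | T
r | F | T
r | p | T
r | p | T & F
r | p | F & F
r | p | r & F
r | p | r & ~ F
r | p | r & ~ r

[E [E [E [T [F r]]] | [T [F p]]] | [T [T [F r]] & [F ~ [F r]]]]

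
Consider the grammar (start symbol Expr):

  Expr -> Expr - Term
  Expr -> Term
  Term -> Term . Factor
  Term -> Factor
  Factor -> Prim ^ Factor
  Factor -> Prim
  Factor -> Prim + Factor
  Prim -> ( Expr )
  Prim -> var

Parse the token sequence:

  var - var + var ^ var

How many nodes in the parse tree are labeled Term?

2

[Expr [Expr [Term [Factor [Prim var]]]] - [Term [Factor [Prim var] + [Factor [Prim var] ^ [Factor [Prim var]]]]]]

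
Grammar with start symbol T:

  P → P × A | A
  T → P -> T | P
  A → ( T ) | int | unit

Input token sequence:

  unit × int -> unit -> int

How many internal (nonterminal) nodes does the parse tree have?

[T [P [P [A unit]] × [A int]] -> [T [P [A unit]] -> [T [P [A int]]]]]

11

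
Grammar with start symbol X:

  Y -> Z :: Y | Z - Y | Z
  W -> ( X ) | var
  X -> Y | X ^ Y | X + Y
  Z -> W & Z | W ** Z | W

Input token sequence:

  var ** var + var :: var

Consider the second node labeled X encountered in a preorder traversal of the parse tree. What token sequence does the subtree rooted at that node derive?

var ** var

[X [X [Y [Z [W var] ** [Z [W var]]]]] + [Y [Z [W var]] :: [Y [Z [W var]]]]]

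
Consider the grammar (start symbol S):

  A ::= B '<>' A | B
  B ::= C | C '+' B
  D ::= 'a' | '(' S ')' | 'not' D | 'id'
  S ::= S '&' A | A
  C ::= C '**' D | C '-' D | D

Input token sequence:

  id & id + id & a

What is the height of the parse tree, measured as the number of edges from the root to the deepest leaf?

7

[S [S [S [A [B [C [D id]]]]] & [A [B [C [D id]] + [B [C [D id]]]]]] & [A [B [C [D a]]]]]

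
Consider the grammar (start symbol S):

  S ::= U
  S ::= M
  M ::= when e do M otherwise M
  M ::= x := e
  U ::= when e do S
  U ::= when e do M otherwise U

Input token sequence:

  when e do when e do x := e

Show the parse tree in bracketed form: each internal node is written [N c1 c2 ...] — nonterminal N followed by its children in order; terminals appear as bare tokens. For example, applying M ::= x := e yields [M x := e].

S
U
when e do S
when e do U
when e do when e do S
when e do when e do M
when e do when e do x := e

[S [U when e do [S [U when e do [S [M x := e]]]]]]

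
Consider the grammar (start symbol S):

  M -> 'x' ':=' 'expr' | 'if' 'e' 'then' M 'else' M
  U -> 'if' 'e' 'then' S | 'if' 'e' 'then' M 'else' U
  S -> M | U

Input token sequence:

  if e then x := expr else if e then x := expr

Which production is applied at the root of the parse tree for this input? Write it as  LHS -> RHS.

S -> U

[S [U if e then [M x := expr] else [U if e then [S [M x := expr]]]]]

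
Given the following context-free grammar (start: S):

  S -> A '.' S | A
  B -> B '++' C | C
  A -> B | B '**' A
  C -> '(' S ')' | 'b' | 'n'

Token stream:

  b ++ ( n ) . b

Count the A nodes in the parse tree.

3

[S [A [B [B [C b]] ++ [C ( [S [A [B [C n]]]] )]]] . [S [A [B [C b]]]]]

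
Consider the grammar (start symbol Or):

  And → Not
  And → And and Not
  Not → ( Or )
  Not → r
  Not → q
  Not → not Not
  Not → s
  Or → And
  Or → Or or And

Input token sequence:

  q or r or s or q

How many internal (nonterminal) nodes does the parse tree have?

12

[Or [Or [Or [Or [And [Not q]]] or [And [Not r]]] or [And [Not s]]] or [And [Not q]]]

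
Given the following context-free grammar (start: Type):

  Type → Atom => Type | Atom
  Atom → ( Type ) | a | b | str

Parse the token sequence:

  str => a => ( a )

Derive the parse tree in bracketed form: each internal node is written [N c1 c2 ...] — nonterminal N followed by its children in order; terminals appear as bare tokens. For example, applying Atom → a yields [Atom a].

Type
Atom => Type
str => Type
str => Atom => Type
str => a => Type
str => a => Atom
str => a => ( Type )
str => a => ( Atom )
str => a => ( a )

[Type [Atom str] => [Type [Atom a] => [Type [Atom ( [Type [Atom a]] )]]]]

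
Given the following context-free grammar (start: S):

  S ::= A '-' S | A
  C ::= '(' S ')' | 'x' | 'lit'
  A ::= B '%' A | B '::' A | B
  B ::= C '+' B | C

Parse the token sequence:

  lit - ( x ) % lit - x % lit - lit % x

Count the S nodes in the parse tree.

5

[S [A [B [C lit]]] - [S [A [B [C ( [S [A [B [C x]]]] )]] % [A [B [C lit]]]] - [S [A [B [C x]] % [A [B [C lit]]]] - [S [A [B [C lit]] % [A [B [C x]]]]]]]]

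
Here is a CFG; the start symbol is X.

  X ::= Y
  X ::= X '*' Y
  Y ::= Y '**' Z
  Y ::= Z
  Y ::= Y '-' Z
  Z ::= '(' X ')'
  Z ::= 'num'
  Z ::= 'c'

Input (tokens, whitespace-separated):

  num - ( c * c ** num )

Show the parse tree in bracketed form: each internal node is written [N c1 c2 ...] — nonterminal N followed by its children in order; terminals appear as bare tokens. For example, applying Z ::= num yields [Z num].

[X [Y [Y [Z num]] - [Z ( [X [X [Y [Z c]]] * [Y [Y [Z c]] ** [Z num]]] )]]]

X
Y
Y - Z
Z - Z
num - Z
num - ( X )
num - ( X * Y )
num - ( Y * Y )
num - ( Z * Y )
num - ( c * Y )
num - ( c * Y ** Z )
num - ( c * Z ** Z )
num - ( c * c ** Z )
num - ( c * c ** num )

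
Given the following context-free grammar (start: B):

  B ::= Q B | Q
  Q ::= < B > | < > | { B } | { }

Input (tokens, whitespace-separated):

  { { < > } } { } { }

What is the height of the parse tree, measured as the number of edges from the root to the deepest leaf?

6

[B [Q { [B [Q { [B [Q < >]] }]] }] [B [Q { }] [B [Q { }]]]]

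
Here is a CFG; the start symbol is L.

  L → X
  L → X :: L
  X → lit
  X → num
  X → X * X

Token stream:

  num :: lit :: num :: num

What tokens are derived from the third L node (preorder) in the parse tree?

[L [X num] :: [L [X lit] :: [L [X num] :: [L [X num]]]]]

num :: num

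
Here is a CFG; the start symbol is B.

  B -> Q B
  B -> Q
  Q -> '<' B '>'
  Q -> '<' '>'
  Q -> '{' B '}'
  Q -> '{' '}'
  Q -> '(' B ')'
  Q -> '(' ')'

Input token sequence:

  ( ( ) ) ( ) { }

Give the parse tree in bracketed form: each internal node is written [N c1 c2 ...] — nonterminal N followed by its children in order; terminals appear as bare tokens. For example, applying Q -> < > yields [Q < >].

B
Q B
( B ) B
( Q ) B
( ( ) ) B
( ( ) ) Q B
( ( ) ) ( ) B
( ( ) ) ( ) Q
( ( ) ) ( ) { }

[B [Q ( [B [Q ( )]] )] [B [Q ( )] [B [Q { }]]]]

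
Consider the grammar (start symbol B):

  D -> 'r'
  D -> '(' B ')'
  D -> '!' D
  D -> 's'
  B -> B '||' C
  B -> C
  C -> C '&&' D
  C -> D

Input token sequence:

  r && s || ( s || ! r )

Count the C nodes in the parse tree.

5

[B [B [C [C [D r]] && [D s]]] || [C [D ( [B [B [C [D s]]] || [C [D ! [D r]]]] )]]]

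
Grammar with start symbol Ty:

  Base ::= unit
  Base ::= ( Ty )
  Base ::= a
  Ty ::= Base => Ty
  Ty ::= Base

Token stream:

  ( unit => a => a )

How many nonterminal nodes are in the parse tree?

8

[Ty [Base ( [Ty [Base unit] => [Ty [Base a] => [Ty [Base a]]]] )]]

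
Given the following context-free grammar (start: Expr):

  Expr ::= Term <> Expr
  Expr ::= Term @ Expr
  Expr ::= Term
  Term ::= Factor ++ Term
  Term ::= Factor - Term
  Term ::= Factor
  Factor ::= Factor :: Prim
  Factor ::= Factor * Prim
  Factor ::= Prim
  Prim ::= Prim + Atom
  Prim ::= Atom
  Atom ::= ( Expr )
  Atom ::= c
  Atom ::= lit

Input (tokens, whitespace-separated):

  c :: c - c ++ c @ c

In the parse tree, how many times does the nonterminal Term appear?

[Expr [Term [Factor [Factor [Prim [Atom c]]] :: [Prim [Atom c]]] - [Term [Factor [Prim [Atom c]]] ++ [Term [Factor [Prim [Atom c]]]]]] @ [Expr [Term [Factor [Prim [Atom c]]]]]]

4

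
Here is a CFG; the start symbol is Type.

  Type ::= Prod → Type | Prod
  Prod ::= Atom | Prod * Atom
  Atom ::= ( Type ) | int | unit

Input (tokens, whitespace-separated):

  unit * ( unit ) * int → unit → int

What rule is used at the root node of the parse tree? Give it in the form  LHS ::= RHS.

[Type [Prod [Prod [Prod [Atom unit]] * [Atom ( [Type [Prod [Atom unit]]] )]] * [Atom int]] → [Type [Prod [Atom unit]] → [Type [Prod [Atom int]]]]]

Type ::= Prod → Type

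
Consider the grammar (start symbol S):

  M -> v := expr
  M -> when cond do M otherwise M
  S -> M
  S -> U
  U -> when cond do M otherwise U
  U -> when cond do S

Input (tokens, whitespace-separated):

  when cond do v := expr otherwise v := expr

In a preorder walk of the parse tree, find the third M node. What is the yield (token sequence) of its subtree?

v := expr

[S [M when cond do [M v := expr] otherwise [M v := expr]]]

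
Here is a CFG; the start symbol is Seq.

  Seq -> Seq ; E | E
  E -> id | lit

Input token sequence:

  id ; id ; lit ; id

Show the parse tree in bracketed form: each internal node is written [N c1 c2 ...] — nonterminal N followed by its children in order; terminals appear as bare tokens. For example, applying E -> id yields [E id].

[Seq [Seq [Seq [Seq [E id]] ; [E id]] ; [E lit]] ; [E id]]

Seq
Seq ; E
Seq ; E ; E
Seq ; E ; E ; E
E ; E ; E ; E
id ; E ; E ; E
id ; id ; E ; E
id ; id ; lit ; E
id ; id ; lit ; id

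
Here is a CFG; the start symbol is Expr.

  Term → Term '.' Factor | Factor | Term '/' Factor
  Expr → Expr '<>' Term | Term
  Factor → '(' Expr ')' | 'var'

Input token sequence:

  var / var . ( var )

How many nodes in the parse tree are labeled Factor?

4

[Expr [Term [Term [Term [Factor var]] / [Factor var]] . [Factor ( [Expr [Term [Factor var]]] )]]]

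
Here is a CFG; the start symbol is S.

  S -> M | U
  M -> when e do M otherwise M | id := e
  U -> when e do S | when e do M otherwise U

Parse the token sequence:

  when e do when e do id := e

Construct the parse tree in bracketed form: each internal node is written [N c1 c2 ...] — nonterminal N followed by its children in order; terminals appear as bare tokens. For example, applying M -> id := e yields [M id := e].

[S [U when e do [S [U when e do [S [M id := e]]]]]]

S
U
when e do S
when e do U
when e do when e do S
when e do when e do M
when e do when e do id := e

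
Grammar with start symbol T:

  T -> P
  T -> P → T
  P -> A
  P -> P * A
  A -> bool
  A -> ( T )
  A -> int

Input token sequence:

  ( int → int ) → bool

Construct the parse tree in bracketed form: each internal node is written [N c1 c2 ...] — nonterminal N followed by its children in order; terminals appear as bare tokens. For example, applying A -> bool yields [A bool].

[T [P [A ( [T [P [A int]] → [T [P [A int]]]] )]] → [T [P [A bool]]]]

T
P → T
A → T
( T ) → T
( P → T ) → T
( A → T ) → T
( int → T ) → T
( int → P ) → T
( int → A ) → T
( int → int ) → T
( int → int ) → P
( int → int ) → A
( int → int ) → bool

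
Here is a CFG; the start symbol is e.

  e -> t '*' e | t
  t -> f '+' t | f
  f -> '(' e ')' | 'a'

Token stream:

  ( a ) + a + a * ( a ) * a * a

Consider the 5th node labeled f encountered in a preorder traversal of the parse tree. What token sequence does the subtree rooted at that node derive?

( a )

[e [t [f ( [e [t [f a]]] )] + [t [f a] + [t [f a]]]] * [e [t [f ( [e [t [f a]]] )]] * [e [t [f a]] * [e [t [f a]]]]]]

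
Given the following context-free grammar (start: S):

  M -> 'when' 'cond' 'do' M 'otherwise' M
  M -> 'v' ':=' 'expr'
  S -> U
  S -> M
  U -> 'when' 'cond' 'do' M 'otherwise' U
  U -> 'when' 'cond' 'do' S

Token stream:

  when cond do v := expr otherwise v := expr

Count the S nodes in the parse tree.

[S [M when cond do [M v := expr] otherwise [M v := expr]]]

1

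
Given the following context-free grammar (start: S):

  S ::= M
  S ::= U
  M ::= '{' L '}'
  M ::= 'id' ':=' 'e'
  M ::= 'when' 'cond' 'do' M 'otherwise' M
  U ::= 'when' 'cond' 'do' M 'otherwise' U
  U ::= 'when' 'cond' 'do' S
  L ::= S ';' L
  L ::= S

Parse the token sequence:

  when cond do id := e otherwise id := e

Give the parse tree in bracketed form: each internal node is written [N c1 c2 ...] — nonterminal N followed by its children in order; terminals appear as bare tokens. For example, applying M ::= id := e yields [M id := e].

S
M
when cond do M otherwise M
when cond do id := e otherwise M
when cond do id := e otherwise id := e

[S [M when cond do [M id := e] otherwise [M id := e]]]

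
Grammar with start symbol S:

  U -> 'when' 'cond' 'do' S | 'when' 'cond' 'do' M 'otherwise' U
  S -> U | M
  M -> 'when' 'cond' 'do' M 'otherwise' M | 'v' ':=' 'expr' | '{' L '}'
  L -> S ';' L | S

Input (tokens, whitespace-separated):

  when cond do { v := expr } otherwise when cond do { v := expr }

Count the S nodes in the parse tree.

[S [U when cond do [M { [L [S [M v := expr]]] }] otherwise [U when cond do [S [M { [L [S [M v := expr]]] }]]]]]

4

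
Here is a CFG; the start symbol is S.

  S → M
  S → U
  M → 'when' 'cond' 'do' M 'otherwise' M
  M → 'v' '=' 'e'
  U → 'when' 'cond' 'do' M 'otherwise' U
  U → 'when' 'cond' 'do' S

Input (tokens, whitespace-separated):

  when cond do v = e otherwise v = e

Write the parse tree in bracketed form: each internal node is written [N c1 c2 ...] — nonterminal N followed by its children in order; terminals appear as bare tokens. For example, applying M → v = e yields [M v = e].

S
M
when cond do M otherwise M
when cond do v = e otherwise M
when cond do v = e otherwise v = e

[S [M when cond do [M v = e] otherwise [M v = e]]]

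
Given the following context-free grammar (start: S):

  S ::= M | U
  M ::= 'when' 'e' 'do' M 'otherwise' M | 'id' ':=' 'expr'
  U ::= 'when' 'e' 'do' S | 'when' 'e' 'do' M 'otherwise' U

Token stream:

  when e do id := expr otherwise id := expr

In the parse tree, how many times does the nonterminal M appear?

[S [M when e do [M id := expr] otherwise [M id := expr]]]

3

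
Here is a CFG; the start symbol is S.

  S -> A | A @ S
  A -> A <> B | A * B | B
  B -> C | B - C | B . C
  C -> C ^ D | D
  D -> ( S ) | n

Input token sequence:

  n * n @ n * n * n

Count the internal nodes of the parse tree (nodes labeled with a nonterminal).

[S [A [A [B [C [D n]]]] * [B [C [D n]]]] @ [S [A [A [A [B [C [D n]]]] * [B [C [D n]]]] * [B [C [D n]]]]]]

22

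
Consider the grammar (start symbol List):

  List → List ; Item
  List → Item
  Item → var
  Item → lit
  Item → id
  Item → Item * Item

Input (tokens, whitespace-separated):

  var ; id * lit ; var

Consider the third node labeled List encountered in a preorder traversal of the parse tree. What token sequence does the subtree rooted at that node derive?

[List [List [List [Item var]] ; [Item [Item id] * [Item lit]]] ; [Item var]]

var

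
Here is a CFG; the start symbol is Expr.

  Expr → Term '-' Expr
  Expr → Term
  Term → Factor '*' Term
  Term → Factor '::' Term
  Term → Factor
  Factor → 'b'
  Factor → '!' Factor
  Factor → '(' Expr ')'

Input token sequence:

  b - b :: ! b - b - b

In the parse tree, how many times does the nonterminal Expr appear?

[Expr [Term [Factor b]] - [Expr [Term [Factor b] :: [Term [Factor ! [Factor b]]]] - [Expr [Term [Factor b]] - [Expr [Term [Factor b]]]]]]

4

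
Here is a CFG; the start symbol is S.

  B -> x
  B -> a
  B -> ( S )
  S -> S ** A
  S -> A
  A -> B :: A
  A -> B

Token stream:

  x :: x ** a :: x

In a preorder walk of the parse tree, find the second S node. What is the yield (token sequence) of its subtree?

[S [S [A [B x] :: [A [B x]]]] ** [A [B a] :: [A [B x]]]]

x :: x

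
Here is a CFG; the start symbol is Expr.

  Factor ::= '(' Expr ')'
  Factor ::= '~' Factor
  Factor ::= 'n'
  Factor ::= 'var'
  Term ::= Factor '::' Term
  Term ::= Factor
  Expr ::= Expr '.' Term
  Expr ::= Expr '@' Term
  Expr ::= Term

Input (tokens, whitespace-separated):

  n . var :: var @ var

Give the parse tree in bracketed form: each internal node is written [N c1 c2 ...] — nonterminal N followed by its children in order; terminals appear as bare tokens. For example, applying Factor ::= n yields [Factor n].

Expr
Expr @ Term
Expr . Term @ Term
Term . Term @ Term
Factor . Term @ Term
n . Term @ Term
n . Factor :: Term @ Term
n . var :: Term @ Term
n . var :: Factor @ Term
n . var :: var @ Term
n . var :: var @ Factor
n . var :: var @ var

[Expr [Expr [Expr [Term [Factor n]]] . [Term [Factor var] :: [Term [Factor var]]]] @ [Term [Factor var]]]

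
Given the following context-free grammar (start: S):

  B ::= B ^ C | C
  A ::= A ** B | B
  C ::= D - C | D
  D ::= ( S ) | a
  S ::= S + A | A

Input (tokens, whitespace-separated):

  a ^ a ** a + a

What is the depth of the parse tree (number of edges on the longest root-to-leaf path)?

8

[S [S [A [A [B [B [C [D a]]] ^ [C [D a]]]] ** [B [C [D a]]]]] + [A [B [C [D a]]]]]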